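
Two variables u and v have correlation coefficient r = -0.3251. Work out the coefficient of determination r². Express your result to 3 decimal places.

r² = (-0.3251)² = 0.106

0.106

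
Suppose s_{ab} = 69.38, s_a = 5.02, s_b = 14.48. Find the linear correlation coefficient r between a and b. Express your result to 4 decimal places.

r = Cov(a,b) / (s_a · s_b) = 69.38 / (5.02 × 14.48)
  = 69.38 / 72.6896 ≈ 0.9545

0.9545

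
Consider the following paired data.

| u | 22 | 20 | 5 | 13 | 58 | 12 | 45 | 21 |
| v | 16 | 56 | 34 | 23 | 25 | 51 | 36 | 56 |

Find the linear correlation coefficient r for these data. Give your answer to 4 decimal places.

-0.2435

n = 8, Σu = 196, Σv = 297, Σu² = 7052, Σv² = 12735, Σuv = 6799
nΣuv − ΣuΣv = 54392 − 58212 = -3820
nΣu² − (Σu)² = 56416 − 38416 = 18000; nΣv² − (Σv)² = 101880 − 88209 = 13671
r = -3820 / √(18000 × 13671) = -3820 / 15686.8735 ≈ -0.2435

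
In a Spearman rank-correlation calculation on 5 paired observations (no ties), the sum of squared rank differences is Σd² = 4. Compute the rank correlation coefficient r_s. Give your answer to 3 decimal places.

0.800

ρ = 1 − 6Σd² / [n(n²−1)] = 1 − 6×4 / (5×24)
  = 1 − 24/120 = 1 − 0.2000 ≈ 0.800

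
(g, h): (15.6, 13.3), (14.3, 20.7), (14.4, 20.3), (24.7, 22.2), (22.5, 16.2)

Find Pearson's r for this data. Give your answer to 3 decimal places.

n = 5, Σg = 91.5, Σh = 92.7, Σg² = 1771.55, Σh² = 1772.75, Σgh = 1708.65
nΣgh − ΣgΣh = 8543.25 − 8482.05 = 61.2
nΣg² − (Σg)² = 8857.75 − 8372.25 = 485.5; nΣh² − (Σh)² = 8863.75 − 8593.29 = 270.46
r = 61.2 / √(485.5 × 270.46) = 61.2 / 362.3649 ≈ 0.169

0.169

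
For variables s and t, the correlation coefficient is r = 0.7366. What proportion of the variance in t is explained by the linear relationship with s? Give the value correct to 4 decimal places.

r² = (0.7366)² = 0.5426

0.5426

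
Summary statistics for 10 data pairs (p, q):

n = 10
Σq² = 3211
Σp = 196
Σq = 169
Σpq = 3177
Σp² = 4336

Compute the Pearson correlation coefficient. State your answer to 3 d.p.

r = (nΣpq − ΣpΣq) / √[(nΣp² − (Σp)²)(nΣq² − (Σq)²)]
Numerator: 10×3177 − 196×169 = -1354
Denominator: √[(43360 − 38416)(32110 − 28561)] = √[4944 × 3549] = 4188.8251
r = -1354 / 4188.8251 ≈ -0.323

-0.323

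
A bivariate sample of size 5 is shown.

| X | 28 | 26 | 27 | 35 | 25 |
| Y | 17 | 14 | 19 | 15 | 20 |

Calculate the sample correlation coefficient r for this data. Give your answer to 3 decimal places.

n = 5, ΣX = 141, ΣY = 85, ΣX² = 4039, ΣY² = 1471, ΣXY = 2378
nΣXY − ΣXΣY = 11890 − 11985 = -95
nΣX² − (ΣX)² = 20195 − 19881 = 314; nΣY² − (ΣY)² = 7355 − 7225 = 130
r = -95 / √(314 × 130) = -95 / 202.0396 ≈ -0.470

-0.470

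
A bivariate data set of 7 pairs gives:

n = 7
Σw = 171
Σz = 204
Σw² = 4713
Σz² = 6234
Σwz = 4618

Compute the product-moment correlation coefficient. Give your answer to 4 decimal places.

-0.9290

r = (nΣwz − ΣwΣz) / √[(nΣw² − (Σw)²)(nΣz² − (Σz)²)]
Numerator: 7×4618 − 171×204 = -2558
Denominator: √[(32991 − 29241)(43638 − 41616)] = √[3750 × 2022] = 2753.6340
r = -2558 / 2753.6340 ≈ -0.9290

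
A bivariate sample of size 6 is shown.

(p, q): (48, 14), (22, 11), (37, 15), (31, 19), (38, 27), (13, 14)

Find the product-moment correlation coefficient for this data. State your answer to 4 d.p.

0.3275

n = 6, Σp = 189, Σq = 100, Σp² = 6731, Σq² = 1828, Σpq = 3266
nΣpq − ΣpΣq = 19596 − 18900 = 696
nΣp² − (Σp)² = 40386 − 35721 = 4665; nΣq² − (Σq)² = 10968 − 10000 = 968
r = 696 / √(4665 × 968) = 696 / 2125.0224 ≈ 0.3275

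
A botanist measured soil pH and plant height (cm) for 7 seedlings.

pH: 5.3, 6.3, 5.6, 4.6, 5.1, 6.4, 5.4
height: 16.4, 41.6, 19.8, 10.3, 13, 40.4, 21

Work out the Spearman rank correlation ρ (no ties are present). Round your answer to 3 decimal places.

0.929

Rank pH: 3, 6, 5, 1, 2, 7, 4
Rank height: 3, 7, 4, 1, 2, 6, 5
d = rank(pH) − rank(height): 0, -1, 1, 0, 0, 1, -1; Σd² = 4
ρ = 1 − 6Σd² / [n(n²−1)] = 1 − 6×4 / (7×48) = 1 − 24/336 ≈ 0.929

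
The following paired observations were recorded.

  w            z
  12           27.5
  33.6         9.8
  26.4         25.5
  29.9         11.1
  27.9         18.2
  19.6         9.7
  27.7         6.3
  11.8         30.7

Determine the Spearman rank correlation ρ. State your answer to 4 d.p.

-0.5476

Rank w: 2, 8, 4, 7, 6, 3, 5, 1
Rank z: 7, 3, 6, 4, 5, 2, 1, 8
d = rank(w) − rank(z): -5, 5, -2, 3, 1, 1, 4, -7; Σd² = 130
ρ = 1 − 6Σd² / [n(n²−1)] = 1 − 6×130 / (8×63) = 1 − 780/504 ≈ -0.5476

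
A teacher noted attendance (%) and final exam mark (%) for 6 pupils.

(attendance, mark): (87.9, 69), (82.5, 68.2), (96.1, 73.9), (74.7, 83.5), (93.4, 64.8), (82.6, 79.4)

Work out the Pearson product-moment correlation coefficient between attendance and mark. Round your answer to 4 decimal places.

-0.6450

n = 6, Σx = 517.2, Σy = 438.8, Σx² = 44894.28, Σy² = 32349.1, Σxy = 37641.6
nΣxy − ΣxΣy = 225849.6 − 226947.36 = -1097.76
nΣx² − (Σx)² = 269365.68 − 267495.84 = 1869.84; nΣy² − (Σy)² = 194094.6 − 192545.44 = 1549.16
r = -1097.76 / √(1869.84 × 1549.16) = -1097.76 / 1701.9640 ≈ -0.6450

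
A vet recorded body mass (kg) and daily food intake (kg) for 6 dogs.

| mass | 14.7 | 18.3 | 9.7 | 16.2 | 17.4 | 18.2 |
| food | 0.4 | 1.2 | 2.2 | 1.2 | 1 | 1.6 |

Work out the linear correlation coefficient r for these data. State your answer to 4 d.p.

n = 6, Σx = 94.5, Σy = 7.6, Σx² = 1541.51, Σy² = 11.44, Σxy = 115.14
nΣxy − ΣxΣy = 690.84 − 718.2 = -27.36
nΣx² − (Σx)² = 9249.06 − 8930.25 = 318.81; nΣy² − (Σy)² = 68.64 − 57.76 = 10.88
r = -27.36 / √(318.81 × 10.88) = -27.36 / 58.8953 ≈ -0.4646

-0.4646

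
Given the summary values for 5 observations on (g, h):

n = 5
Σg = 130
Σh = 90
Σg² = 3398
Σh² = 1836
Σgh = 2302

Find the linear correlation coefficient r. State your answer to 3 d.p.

-0.609

r = (nΣgh − ΣgΣh) / √[(nΣg² − (Σg)²)(nΣh² − (Σh)²)]
Numerator: 5×2302 − 130×90 = -190
Denominator: √[(16990 − 16900)(9180 − 8100)] = √[90 × 1080] = 311.7691
r = -190 / 311.7691 ≈ -0.609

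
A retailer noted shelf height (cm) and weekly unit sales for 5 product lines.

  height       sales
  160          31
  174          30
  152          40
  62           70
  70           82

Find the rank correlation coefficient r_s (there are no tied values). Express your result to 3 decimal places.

Rank height: 4, 5, 3, 1, 2
Rank sales: 2, 1, 3, 4, 5
d = rank(height) − rank(sales): 2, 4, 0, -3, -3; Σd² = 38
ρ = 1 − 6Σd² / [n(n²−1)] = 1 − 6×38 / (5×24) = 1 − 228/120 ≈ -0.900

-0.900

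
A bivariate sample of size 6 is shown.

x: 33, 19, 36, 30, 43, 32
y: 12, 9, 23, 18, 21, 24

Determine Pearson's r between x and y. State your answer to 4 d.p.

n = 6, Σx = 193, Σy = 107, Σx² = 6519, Σy² = 2095, Σxy = 3606
nΣxy − ΣxΣy = 21636 − 20651 = 985
nΣx² − (Σx)² = 39114 − 37249 = 1865; nΣy² − (Σy)² = 12570 − 11449 = 1121
r = 985 / √(1865 × 1121) = 985 / 1445.9132 ≈ 0.6812

0.6812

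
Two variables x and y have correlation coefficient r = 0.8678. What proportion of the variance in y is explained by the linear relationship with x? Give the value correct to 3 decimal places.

0.753

r² = (0.8678)² = 0.753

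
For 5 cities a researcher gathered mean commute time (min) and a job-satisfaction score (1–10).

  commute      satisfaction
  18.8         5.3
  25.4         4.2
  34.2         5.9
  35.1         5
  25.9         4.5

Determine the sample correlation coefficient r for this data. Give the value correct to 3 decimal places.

n = 5, Σx = 139.4, Σy = 24.9, Σx² = 4071.06, Σy² = 125.79, Σxy = 700.15
nΣxy − ΣxΣy = 3500.75 − 3471.06 = 29.69
nΣx² − (Σx)² = 20355.3 − 19432.36 = 922.94; nΣy² − (Σy)² = 628.95 − 620.01 = 8.94
r = 29.69 / √(922.94 × 8.94) = 29.69 / 90.8355 ≈ 0.327

0.327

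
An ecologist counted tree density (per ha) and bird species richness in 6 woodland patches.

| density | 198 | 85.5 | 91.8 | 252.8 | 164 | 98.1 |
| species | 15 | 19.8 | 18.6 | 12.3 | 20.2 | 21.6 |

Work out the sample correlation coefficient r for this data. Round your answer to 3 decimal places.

n = 6, Σx = 890.2, Σy = 107.5, Σx² = 155368.94, Σy² = 1988.89, Σxy = 14911.58
nΣxy − ΣxΣy = 89469.48 − 95696.5 = -6227.02
nΣx² − (Σx)² = 932213.64 − 792456.04 = 139757.6; nΣy² − (Σy)² = 11933.34 − 11556.25 = 377.09
r = -6227.02 / √(139757.6 × 377.09) = -6227.02 / 7259.5588 ≈ -0.858

-0.858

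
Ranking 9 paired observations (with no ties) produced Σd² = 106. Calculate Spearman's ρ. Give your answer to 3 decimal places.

ρ = 1 − 6Σd² / [n(n²−1)] = 1 − 6×106 / (9×80)
  = 1 − 636/720 = 1 − 0.8833 ≈ 0.117

0.117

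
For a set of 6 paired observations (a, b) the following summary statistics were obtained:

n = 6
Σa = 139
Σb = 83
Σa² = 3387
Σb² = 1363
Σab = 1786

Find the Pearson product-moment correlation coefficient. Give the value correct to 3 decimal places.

-0.723

r = (nΣab − ΣaΣb) / √[(nΣa² − (Σa)²)(nΣb² − (Σb)²)]
Numerator: 6×1786 − 139×83 = -821
Denominator: √[(20322 − 19321)(8178 − 6889)] = √[1001 × 1289] = 1135.9089
r = -821 / 1135.9089 ≈ -0.723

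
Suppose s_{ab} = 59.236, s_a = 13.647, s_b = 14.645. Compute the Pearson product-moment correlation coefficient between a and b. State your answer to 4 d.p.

0.2964

r = Cov(a,b) / (s_a · s_b) = 59.236 / (13.647 × 14.645)
  = 59.236 / 199.8603 ≈ 0.2964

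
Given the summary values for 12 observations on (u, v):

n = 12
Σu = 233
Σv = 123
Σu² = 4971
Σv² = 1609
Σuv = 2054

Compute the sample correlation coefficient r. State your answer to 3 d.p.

r = (nΣuv − ΣuΣv) / √[(nΣu² − (Σu)²)(nΣv² − (Σv)²)]
Numerator: 12×2054 − 233×123 = -4011
Denominator: √[(59652 − 54289)(19308 − 15129)] = √[5363 × 4179] = 4734.1290
r = -4011 / 4734.1290 ≈ -0.847

-0.847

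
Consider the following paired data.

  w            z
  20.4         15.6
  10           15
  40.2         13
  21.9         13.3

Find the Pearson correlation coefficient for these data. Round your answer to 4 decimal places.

-0.7040

n = 4, Σw = 92.5, Σz = 56.9, Σw² = 2611.81, Σz² = 814.25, Σwz = 1282.11
nΣwz − ΣwΣz = 5128.44 − 5263.25 = -134.81
nΣw² − (Σw)² = 10447.24 − 8556.25 = 1890.99; nΣz² − (Σz)² = 3257 − 3237.61 = 19.39
r = -134.81 / √(1890.99 × 19.39) = -134.81 / 191.4845 ≈ -0.7040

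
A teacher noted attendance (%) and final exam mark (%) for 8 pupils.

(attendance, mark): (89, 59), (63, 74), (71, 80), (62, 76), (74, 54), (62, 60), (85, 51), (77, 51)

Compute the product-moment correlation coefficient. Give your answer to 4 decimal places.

n = 8, Σx = 583, Σy = 505, Σx² = 43249, Σy² = 32851, Σxy = 36283
nΣxy − ΣxΣy = 290264 − 294415 = -4151
nΣx² − (Σx)² = 345992 − 339889 = 6103; nΣy² − (Σy)² = 262808 − 255025 = 7783
r = -4151 / √(6103 × 7783) = -4151 / 6891.9989 ≈ -0.6023

-0.6023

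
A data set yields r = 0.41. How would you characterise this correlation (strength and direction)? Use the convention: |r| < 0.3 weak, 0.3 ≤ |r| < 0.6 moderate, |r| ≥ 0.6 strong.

r = 0.41 > 0 so the relationship is positive.
|r| = 0.41, which falls in the moderate range.

moderate positive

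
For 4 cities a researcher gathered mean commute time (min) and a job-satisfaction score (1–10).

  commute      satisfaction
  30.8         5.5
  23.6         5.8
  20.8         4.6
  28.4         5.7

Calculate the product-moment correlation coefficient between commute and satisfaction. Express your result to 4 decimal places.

0.5911

n = 4, Σx = 103.6, Σy = 21.6, Σx² = 2744.8, Σy² = 117.54, Σxy = 563.84
nΣxy − ΣxΣy = 2255.36 − 2237.76 = 17.6
nΣx² − (Σx)² = 10979.2 − 10732.96 = 246.24; nΣy² − (Σy)² = 470.16 − 466.56 = 3.6
r = 17.6 / √(246.24 × 3.6) = 17.6 / 29.7735 ≈ 0.5911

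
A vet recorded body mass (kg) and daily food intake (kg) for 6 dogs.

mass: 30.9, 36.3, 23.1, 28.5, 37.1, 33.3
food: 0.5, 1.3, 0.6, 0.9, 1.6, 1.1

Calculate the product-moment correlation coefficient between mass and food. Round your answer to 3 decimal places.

n = 6, Σx = 189.2, Σy = 6, Σx² = 6103.66, Σy² = 6.88, Σxy = 198.14
nΣxy − ΣxΣy = 1188.84 − 1135.2 = 53.64
nΣx² − (Σx)² = 36621.96 − 35796.64 = 825.32; nΣy² − (Σy)² = 41.28 − 36 = 5.28
r = 53.64 / √(825.32 × 5.28) = 53.64 / 66.0128 ≈ 0.813

0.813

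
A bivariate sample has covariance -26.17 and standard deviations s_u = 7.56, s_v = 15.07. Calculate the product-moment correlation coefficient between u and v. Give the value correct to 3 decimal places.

-0.230

r = Cov(u,v) / (s_u · s_v) = -26.17 / (7.56 × 15.07)
  = -26.17 / 113.9292 ≈ -0.230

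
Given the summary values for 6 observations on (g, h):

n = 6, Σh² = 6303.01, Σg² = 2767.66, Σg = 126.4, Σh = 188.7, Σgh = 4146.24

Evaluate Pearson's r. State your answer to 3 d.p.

r = (nΣgh − ΣgΣh) / √[(nΣg² − (Σg)²)(nΣh² − (Σh)²)]
Numerator: 6×4146.24 − 126.4×188.7 = 1025.76
Denominator: √[(16605.96 − 15976.96)(37818.06 − 35607.69)] = √[629 × 2210.37] = 1179.1195
r = 1025.76 / 1179.1195 ≈ 0.870

0.870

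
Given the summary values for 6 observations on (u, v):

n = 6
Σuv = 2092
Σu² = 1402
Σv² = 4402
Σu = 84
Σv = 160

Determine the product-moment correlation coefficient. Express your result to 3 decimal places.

-0.846

r = (nΣuv − ΣuΣv) / √[(nΣu² − (Σu)²)(nΣv² − (Σv)²)]
Numerator: 6×2092 − 84×160 = -888
Denominator: √[(8412 − 7056)(26412 − 25600)] = √[1356 × 812] = 1049.3198
r = -888 / 1049.3198 ≈ -0.846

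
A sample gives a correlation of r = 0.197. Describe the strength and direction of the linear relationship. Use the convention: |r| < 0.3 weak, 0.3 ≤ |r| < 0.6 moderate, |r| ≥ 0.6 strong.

weak positive

r = 0.197 > 0 so the relationship is positive.
|r| = 0.197, which falls in the weak range.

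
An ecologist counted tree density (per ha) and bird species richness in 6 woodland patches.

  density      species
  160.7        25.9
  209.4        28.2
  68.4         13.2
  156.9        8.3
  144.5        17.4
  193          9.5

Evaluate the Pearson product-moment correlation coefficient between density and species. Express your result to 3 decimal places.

0.332

n = 6, Σx = 932.9, Σy = 102.5, Σx² = 157098.27, Σy² = 2102.19, Σxy = 16620.16
nΣxy − ΣxΣy = 99720.96 − 95622.25 = 4098.71
nΣx² − (Σx)² = 942589.62 − 870302.41 = 72287.21; nΣy² − (Σy)² = 12613.14 − 10506.25 = 2106.89
r = 4098.71 / √(72287.21 × 2106.89) = 4098.71 / 12341.0372 ≈ 0.332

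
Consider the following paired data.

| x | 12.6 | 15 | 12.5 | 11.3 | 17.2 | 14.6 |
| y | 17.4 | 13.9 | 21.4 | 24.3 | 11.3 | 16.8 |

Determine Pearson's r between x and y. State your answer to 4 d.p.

-0.9386

n = 6, Σx = 83.2, Σy = 105.1, Σx² = 1176.7, Σy² = 1954.35, Σxy = 1409.47
nΣxy − ΣxΣy = 8456.82 − 8744.32 = -287.5
nΣx² − (Σx)² = 7060.2 − 6922.24 = 137.96; nΣy² − (Σy)² = 11726.1 − 11046.01 = 680.09
r = -287.5 / √(137.96 × 680.09) = -287.5 / 306.3090 ≈ -0.9386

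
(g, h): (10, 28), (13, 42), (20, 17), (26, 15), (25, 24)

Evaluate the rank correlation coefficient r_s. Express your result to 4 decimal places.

-0.8000

Rank g: 1, 2, 3, 5, 4
Rank h: 4, 5, 2, 1, 3
d = rank(g) − rank(h): -3, -3, 1, 4, 1; Σd² = 36
ρ = 1 − 6Σd² / [n(n²−1)] = 1 − 6×36 / (5×24) = 1 − 216/120 ≈ -0.8000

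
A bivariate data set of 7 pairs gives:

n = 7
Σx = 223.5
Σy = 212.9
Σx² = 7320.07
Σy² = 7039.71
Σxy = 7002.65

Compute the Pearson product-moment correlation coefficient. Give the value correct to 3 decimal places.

r = (nΣxy − ΣxΣy) / √[(nΣx² − (Σx)²)(nΣy² − (Σy)²)]
Numerator: 7×7002.65 − 223.5×212.9 = 1435.4
Denominator: √[(51240.49 − 49952.25)(49277.97 − 45326.41)] = √[1288.24 × 3951.56] = 2256.2264
r = 1435.4 / 2256.2264 ≈ 0.636

0.636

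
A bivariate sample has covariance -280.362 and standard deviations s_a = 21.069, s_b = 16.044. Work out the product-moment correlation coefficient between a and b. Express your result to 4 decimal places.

r = Cov(a,b) / (s_a · s_b) = -280.362 / (21.069 × 16.044)
  = -280.362 / 338.0310 ≈ -0.8294

-0.8294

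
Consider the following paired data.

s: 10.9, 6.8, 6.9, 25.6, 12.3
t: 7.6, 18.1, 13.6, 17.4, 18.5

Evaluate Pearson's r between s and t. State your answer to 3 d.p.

0.231

n = 5, Σs = 62.5, Σt = 75.2, Σs² = 1019.31, Σt² = 1215.34, Σst = 972.75
nΣst − ΣsΣt = 4863.75 − 4700 = 163.75
nΣs² − (Σs)² = 5096.55 − 3906.25 = 1190.3; nΣt² − (Σt)² = 6076.7 − 5655.04 = 421.66
r = 163.75 / √(1190.3 × 421.66) = 163.75 / 708.4503 ≈ 0.231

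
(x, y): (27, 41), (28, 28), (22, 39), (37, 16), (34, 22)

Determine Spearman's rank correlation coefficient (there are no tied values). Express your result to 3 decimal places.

-0.900

Rank x: 2, 3, 1, 5, 4
Rank y: 5, 3, 4, 1, 2
d = rank(x) − rank(y): -3, 0, -3, 4, 2; Σd² = 38
ρ = 1 − 6Σd² / [n(n²−1)] = 1 − 6×38 / (5×24) = 1 − 228/120 ≈ -0.900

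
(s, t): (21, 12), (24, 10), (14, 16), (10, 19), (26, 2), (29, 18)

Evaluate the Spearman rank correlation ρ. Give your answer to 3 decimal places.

Rank s: 3, 4, 2, 1, 5, 6
Rank t: 3, 2, 4, 6, 1, 5
d = rank(s) − rank(t): 0, 2, -2, -5, 4, 1; Σd² = 50
ρ = 1 − 6Σd² / [n(n²−1)] = 1 − 6×50 / (6×35) = 1 − 300/210 ≈ -0.429

-0.429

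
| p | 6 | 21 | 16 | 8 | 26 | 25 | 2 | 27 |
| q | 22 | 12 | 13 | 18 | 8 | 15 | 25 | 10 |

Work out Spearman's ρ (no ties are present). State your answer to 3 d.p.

Rank p: 2, 5, 4, 3, 7, 6, 1, 8
Rank q: 7, 3, 4, 6, 1, 5, 8, 2
d = rank(p) − rank(q): -5, 2, 0, -3, 6, 1, -7, 6; Σd² = 160
ρ = 1 − 6Σd² / [n(n²−1)] = 1 − 6×160 / (8×63) = 1 − 960/504 ≈ -0.905

-0.905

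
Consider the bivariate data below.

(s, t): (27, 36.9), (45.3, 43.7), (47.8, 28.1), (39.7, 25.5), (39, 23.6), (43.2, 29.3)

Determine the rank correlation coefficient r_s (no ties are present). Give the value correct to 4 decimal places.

Rank s: 1, 5, 6, 3, 2, 4
Rank t: 5, 6, 3, 2, 1, 4
d = rank(s) − rank(t): -4, -1, 3, 1, 1, 0; Σd² = 28
ρ = 1 − 6Σd² / [n(n²−1)] = 1 − 6×28 / (6×35) = 1 − 168/210 ≈ 0.2000

0.2000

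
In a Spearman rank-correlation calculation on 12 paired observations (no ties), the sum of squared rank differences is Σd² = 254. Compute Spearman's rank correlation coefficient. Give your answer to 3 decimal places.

0.112

ρ = 1 − 6Σd² / [n(n²−1)] = 1 − 6×254 / (12×143)
  = 1 − 1524/1716 = 1 − 0.8881 ≈ 0.112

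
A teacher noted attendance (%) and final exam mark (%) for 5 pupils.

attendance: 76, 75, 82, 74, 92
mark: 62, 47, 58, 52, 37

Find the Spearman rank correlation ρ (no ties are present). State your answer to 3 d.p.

Rank attendance: 3, 2, 4, 1, 5
Rank mark: 5, 2, 4, 3, 1
d = rank(attendance) − rank(mark): -2, 0, 0, -2, 4; Σd² = 24
ρ = 1 − 6Σd² / [n(n²−1)] = 1 − 6×24 / (5×24) = 1 − 144/120 ≈ -0.200

-0.200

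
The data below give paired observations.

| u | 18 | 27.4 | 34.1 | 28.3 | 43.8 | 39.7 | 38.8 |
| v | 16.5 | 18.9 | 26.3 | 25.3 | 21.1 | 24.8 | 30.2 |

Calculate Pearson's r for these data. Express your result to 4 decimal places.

0.5838

n = 7, Σu = 230.1, Σv = 163.1, Σu² = 8038.43, Σv² = 3933.53, Σuv = 5508.18
nΣuv − ΣuΣv = 38557.26 − 37529.31 = 1027.95
nΣu² − (Σu)² = 56269.01 − 52946.01 = 3323; nΣv² − (Σv)² = 27534.71 − 26601.61 = 933.1
r = 1027.95 / √(3323 × 933.1) = 1027.95 / 1760.8780 ≈ 0.5838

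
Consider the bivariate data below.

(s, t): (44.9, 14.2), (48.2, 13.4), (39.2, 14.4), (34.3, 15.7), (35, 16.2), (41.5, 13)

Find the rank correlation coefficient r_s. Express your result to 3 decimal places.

-0.771

Rank s: 5, 6, 3, 1, 2, 4
Rank t: 3, 2, 4, 5, 6, 1
d = rank(s) − rank(t): 2, 4, -1, -4, -4, 3; Σd² = 62
ρ = 1 − 6Σd² / [n(n²−1)] = 1 − 6×62 / (6×35) = 1 − 372/210 ≈ -0.771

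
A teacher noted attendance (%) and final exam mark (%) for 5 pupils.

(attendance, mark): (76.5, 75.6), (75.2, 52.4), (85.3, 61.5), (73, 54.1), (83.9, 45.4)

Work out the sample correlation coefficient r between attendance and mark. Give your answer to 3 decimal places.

n = 5, Σx = 393.9, Σy = 289, Σx² = 31151.59, Σy² = 17231.34, Σxy = 22728.19
nΣxy − ΣxΣy = 113640.95 − 113837.1 = -196.15
nΣx² − (Σx)² = 155757.95 − 155157.21 = 600.74; nΣy² − (Σy)² = 86156.7 − 83521 = 2635.7
r = -196.15 / √(600.74 × 2635.7) = -196.15 / 1258.3205 ≈ -0.156

-0.156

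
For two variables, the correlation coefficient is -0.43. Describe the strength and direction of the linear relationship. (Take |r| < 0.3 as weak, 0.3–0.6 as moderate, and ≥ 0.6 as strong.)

moderate negative

r = -0.43 < 0 so the relationship is negative.
|r| = 0.43, which falls in the moderate range.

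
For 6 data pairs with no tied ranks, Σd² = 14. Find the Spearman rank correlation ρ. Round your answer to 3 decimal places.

0.600

ρ = 1 − 6Σd² / [n(n²−1)] = 1 − 6×14 / (6×35)
  = 1 − 84/210 = 1 − 0.4000 ≈ 0.600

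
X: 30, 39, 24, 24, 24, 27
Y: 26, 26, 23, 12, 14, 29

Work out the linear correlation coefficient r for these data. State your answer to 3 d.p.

0.547

n = 6, ΣX = 168, ΣY = 130, ΣX² = 4878, ΣY² = 3062, ΣXY = 3753
nΣXY − ΣXΣY = 22518 − 21840 = 678
nΣX² − (ΣX)² = 29268 − 28224 = 1044; nΣY² − (ΣY)² = 18372 − 16900 = 1472
r = 678 / √(1044 × 1472) = 678 / 1239.6645 ≈ 0.547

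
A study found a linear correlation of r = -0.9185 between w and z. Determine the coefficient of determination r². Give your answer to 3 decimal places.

r² = (-0.9185)² = 0.844

0.844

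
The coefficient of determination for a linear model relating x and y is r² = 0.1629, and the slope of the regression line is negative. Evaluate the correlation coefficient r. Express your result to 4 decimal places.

-0.4036

|r| = √0.1629 = 0.4036
The association is negative, so r = −0.4036.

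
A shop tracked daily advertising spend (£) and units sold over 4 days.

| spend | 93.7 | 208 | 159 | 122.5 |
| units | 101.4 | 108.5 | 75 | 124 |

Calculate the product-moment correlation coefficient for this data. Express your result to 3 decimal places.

-0.143

n = 4, Σx = 583.2, Σy = 408.9, Σx² = 92330.94, Σy² = 43055.21, Σxy = 59184.18
nΣxy − ΣxΣy = 236736.72 − 238470.48 = -1733.76
nΣx² − (Σx)² = 369323.76 − 340122.24 = 29201.52; nΣy² − (Σy)² = 172220.84 − 167199.21 = 5021.63
r = -1733.76 / √(29201.52 × 5021.63) = -1733.76 / 12109.4686 ≈ -0.143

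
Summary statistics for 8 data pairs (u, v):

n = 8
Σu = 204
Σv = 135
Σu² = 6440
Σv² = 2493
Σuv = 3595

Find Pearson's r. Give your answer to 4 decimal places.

r = (nΣuv − ΣuΣv) / √[(nΣu² − (Σu)²)(nΣv² − (Σv)²)]
Numerator: 8×3595 − 204×135 = 1220
Denominator: √[(51520 − 41616)(19944 − 18225)] = √[9904 × 1719] = 4126.1333
r = 1220 / 4126.1333 ≈ 0.2957

0.2957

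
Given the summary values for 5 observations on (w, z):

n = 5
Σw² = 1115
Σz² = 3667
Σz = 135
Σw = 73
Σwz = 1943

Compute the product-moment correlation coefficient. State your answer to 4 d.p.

r = (nΣwz − ΣwΣz) / √[(nΣw² − (Σw)²)(nΣz² − (Σz)²)]
Numerator: 5×1943 − 73×135 = -140
Denominator: √[(5575 − 5329)(18335 − 18225)] = √[246 × 110] = 164.4992
r = -140 / 164.4992 ≈ -0.8511

-0.8511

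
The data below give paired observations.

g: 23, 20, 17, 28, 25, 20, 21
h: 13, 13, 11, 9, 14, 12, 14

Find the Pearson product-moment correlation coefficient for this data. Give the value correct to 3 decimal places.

n = 7, Σg = 154, Σh = 86, Σg² = 3468, Σh² = 1076, Σgh = 1882
nΣgh − ΣgΣh = 13174 − 13244 = -70
nΣg² − (Σg)² = 24276 − 23716 = 560; nΣh² − (Σh)² = 7532 − 7396 = 136
r = -70 / √(560 × 136) = -70 / 275.9710 ≈ -0.254

-0.254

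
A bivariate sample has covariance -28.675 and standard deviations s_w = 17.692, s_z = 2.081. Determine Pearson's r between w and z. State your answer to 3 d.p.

r = Cov(w,z) / (s_w · s_z) = -28.675 / (17.692 × 2.081)
  = -28.675 / 36.8171 ≈ -0.779

-0.779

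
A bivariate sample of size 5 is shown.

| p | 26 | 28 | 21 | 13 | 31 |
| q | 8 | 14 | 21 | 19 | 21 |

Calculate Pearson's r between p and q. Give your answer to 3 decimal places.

-0.231

n = 5, Σp = 119, Σq = 83, Σp² = 3031, Σq² = 1503, Σpq = 1939
nΣpq − ΣpΣq = 9695 − 9877 = -182
nΣp² − (Σp)² = 15155 − 14161 = 994; nΣq² − (Σq)² = 7515 − 6889 = 626
r = -182 / √(994 × 626) = -182 / 788.8244 ≈ -0.231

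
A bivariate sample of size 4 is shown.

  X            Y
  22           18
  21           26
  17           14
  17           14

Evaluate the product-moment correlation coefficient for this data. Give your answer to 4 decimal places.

0.7170

n = 4, ΣX = 77, ΣY = 72, ΣX² = 1503, ΣY² = 1392, ΣXY = 1418
nΣXY − ΣXΣY = 5672 − 5544 = 128
nΣX² − (ΣX)² = 6012 − 5929 = 83; nΣY² − (ΣY)² = 5568 − 5184 = 384
r = 128 / √(83 × 384) = 128 / 178.5273 ≈ 0.7170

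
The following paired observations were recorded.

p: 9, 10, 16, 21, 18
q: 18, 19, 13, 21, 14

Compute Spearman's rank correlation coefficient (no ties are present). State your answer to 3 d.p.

Rank p: 1, 2, 3, 5, 4
Rank q: 3, 4, 1, 5, 2
d = rank(p) − rank(q): -2, -2, 2, 0, 2; Σd² = 16
ρ = 1 − 6Σd² / [n(n²−1)] = 1 − 6×16 / (5×24) = 1 − 96/120 ≈ 0.200

0.200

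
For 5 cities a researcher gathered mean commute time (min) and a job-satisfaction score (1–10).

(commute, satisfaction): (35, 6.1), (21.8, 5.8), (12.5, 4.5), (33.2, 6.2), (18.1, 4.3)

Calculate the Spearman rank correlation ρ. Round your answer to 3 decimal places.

Rank commute: 5, 3, 1, 4, 2
Rank satisfaction: 4, 3, 2, 5, 1
d = rank(commute) − rank(satisfaction): 1, 0, -1, -1, 1; Σd² = 4
ρ = 1 − 6Σd² / [n(n²−1)] = 1 − 6×4 / (5×24) = 1 − 24/120 ≈ 0.800

0.800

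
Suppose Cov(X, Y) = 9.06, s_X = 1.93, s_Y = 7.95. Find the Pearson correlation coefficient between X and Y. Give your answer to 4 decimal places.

0.5905

r = Cov(X,Y) / (s_X · s_Y) = 9.06 / (1.93 × 7.95)
  = 9.06 / 15.3435 ≈ 0.5905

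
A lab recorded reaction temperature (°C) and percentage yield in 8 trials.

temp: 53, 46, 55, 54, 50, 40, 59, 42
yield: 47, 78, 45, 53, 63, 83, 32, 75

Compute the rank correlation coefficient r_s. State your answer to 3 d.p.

Rank temp: 5, 3, 7, 6, 4, 1, 8, 2
Rank yield: 3, 7, 2, 4, 5, 8, 1, 6
d = rank(temp) − rank(yield): 2, -4, 5, 2, -1, -7, 7, -4; Σd² = 164
ρ = 1 − 6Σd² / [n(n²−1)] = 1 − 6×164 / (8×63) = 1 − 984/504 ≈ -0.952

-0.952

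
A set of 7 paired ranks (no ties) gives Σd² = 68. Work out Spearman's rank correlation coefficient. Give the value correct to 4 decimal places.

ρ = 1 − 6Σd² / [n(n²−1)] = 1 − 6×68 / (7×48)
  = 1 − 408/336 = 1 − 1.21429 ≈ -0.2143

-0.2143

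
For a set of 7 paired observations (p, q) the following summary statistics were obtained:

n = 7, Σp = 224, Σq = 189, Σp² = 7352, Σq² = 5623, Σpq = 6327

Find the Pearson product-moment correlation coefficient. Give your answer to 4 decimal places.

r = (nΣpq − ΣpΣq) / √[(nΣp² − (Σp)²)(nΣq² − (Σq)²)]
Numerator: 7×6327 − 224×189 = 1953
Denominator: √[(51464 − 50176)(39361 − 35721)] = √[1288 × 3640] = 2165.2529
r = 1953 / 2165.2529 ≈ 0.9020

0.9020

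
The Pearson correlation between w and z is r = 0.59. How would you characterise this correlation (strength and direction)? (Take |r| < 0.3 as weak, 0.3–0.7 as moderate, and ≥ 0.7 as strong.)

moderate positive

r = 0.59 > 0 so the relationship is positive.
|r| = 0.59, which falls in the moderate range.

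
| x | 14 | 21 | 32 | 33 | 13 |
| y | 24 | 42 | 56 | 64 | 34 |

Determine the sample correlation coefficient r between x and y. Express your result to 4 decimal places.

0.9569

n = 5, Σx = 113, Σy = 220, Σx² = 2919, Σy² = 10728, Σxy = 5564
nΣxy − ΣxΣy = 27820 − 24860 = 2960
nΣx² − (Σx)² = 14595 − 12769 = 1826; nΣy² − (Σy)² = 53640 − 48400 = 5240
r = 2960 / √(1826 × 5240) = 2960 / 3093.2572 ≈ 0.9569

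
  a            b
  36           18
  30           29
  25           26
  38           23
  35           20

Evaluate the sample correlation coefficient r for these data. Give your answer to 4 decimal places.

-0.6721

n = 5, Σa = 164, Σb = 116, Σa² = 5490, Σb² = 2770, Σab = 3742
nΣab − ΣaΣb = 18710 − 19024 = -314
nΣa² − (Σa)² = 27450 − 26896 = 554; nΣb² − (Σb)² = 13850 − 13456 = 394
r = -314 / √(554 × 394) = -314 / 467.2002 ≈ -0.6721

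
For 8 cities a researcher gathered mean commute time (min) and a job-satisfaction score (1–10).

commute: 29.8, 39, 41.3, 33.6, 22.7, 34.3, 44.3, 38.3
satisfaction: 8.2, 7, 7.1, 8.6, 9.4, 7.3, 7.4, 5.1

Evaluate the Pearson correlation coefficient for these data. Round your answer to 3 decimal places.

n = 8, Σx = 283.3, Σy = 60.1, Σx² = 10364.85, Σy² = 463.03, Σxy = 2086.47
nΣxy − ΣxΣy = 16691.76 − 17026.33 = -334.57
nΣx² − (Σx)² = 82918.8 − 80258.89 = 2659.91; nΣy² − (Σy)² = 3704.24 − 3612.01 = 92.23
r = -334.57 / √(2659.91 × 92.23) = -334.57 / 495.3014 ≈ -0.675

-0.675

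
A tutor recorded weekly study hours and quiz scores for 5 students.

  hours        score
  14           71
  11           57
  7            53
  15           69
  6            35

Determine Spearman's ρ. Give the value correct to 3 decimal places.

0.900

Rank hours: 4, 3, 2, 5, 1
Rank score: 5, 3, 2, 4, 1
d = rank(hours) − rank(score): -1, 0, 0, 1, 0; Σd² = 2
ρ = 1 − 6Σd² / [n(n²−1)] = 1 − 6×2 / (5×24) = 1 − 12/120 ≈ 0.900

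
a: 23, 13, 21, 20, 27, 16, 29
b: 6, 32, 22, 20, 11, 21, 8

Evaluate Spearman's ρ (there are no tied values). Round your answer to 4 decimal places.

Rank a: 5, 1, 4, 3, 6, 2, 7
Rank b: 1, 7, 6, 4, 3, 5, 2
d = rank(a) − rank(b): 4, -6, -2, -1, 3, -3, 5; Σd² = 100
ρ = 1 − 6Σd² / [n(n²−1)] = 1 − 6×100 / (7×48) = 1 − 600/336 ≈ -0.7857

-0.7857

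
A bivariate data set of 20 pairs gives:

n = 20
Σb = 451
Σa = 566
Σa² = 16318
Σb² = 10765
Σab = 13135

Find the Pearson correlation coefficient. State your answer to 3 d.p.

0.880

r = (nΣab − ΣaΣb) / √[(nΣa² − (Σa)²)(nΣb² − (Σb)²)]
Numerator: 20×13135 − 566×451 = 7434
Denominator: √[(326360 − 320356)(215300 − 203401)] = √[6004 × 11899] = 8452.3131
r = 7434 / 8452.3131 ≈ 0.880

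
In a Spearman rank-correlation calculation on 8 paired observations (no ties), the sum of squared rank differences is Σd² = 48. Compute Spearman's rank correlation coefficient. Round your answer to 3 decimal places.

0.429

ρ = 1 − 6Σd² / [n(n²−1)] = 1 − 6×48 / (8×63)
  = 1 − 288/504 = 1 − 0.5714 ≈ 0.429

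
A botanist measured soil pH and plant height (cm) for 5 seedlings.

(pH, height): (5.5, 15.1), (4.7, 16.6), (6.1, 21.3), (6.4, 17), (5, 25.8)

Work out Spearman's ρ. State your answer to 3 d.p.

0.100

Rank pH: 3, 1, 4, 5, 2
Rank height: 1, 2, 4, 3, 5
d = rank(pH) − rank(height): 2, -1, 0, 2, -3; Σd² = 18
ρ = 1 − 6Σd² / [n(n²−1)] = 1 − 6×18 / (5×24) = 1 − 108/120 ≈ 0.100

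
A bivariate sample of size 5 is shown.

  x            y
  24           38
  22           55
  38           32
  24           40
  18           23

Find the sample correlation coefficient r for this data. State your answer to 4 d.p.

-0.0720

n = 5, Σx = 126, Σy = 188, Σx² = 3404, Σy² = 7622, Σxy = 4712
nΣxy − ΣxΣy = 23560 − 23688 = -128
nΣx² − (Σx)² = 17020 − 15876 = 1144; nΣy² − (Σy)² = 38110 − 35344 = 2766
r = -128 / √(1144 × 2766) = -128 / 1778.8491 ≈ -0.0720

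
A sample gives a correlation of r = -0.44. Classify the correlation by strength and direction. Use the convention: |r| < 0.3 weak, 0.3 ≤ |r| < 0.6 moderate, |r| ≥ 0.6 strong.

r = -0.44 < 0 so the relationship is negative.
|r| = 0.44, which falls in the moderate range.

moderate negative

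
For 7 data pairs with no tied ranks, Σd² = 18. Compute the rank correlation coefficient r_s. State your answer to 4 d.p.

0.6786

ρ = 1 − 6Σd² / [n(n²−1)] = 1 − 6×18 / (7×48)
  = 1 − 108/336 = 1 − 0.32143 ≈ 0.6786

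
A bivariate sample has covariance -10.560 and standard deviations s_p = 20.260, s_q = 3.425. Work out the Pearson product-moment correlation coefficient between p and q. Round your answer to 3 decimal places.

-0.152

r = Cov(p,q) / (s_p · s_q) = -10.560 / (20.260 × 3.425)
  = -10.560 / 69.3905 ≈ -0.152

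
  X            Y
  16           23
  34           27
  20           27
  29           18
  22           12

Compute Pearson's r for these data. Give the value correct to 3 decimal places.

0.122

n = 5, ΣX = 121, ΣY = 107, ΣX² = 3137, ΣY² = 2455, ΣXY = 2612
nΣXY − ΣXΣY = 13060 − 12947 = 113
nΣX² − (ΣX)² = 15685 − 14641 = 1044; nΣY² − (ΣY)² = 12275 − 11449 = 826
r = 113 / √(1044 × 826) = 113 / 928.6248 ≈ 0.122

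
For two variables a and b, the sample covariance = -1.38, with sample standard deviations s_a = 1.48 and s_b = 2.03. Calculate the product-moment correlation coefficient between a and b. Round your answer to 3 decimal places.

r = Cov(a,b) / (s_a · s_b) = -1.38 / (1.48 × 2.03)
  = -1.38 / 3.0044 ≈ -0.459

-0.459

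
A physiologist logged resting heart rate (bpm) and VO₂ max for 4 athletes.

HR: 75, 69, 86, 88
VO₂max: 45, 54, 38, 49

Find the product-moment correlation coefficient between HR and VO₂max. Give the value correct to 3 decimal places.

-0.579

n = 4, Σx = 318, Σy = 186, Σx² = 25526, Σy² = 8786, Σxy = 14681
nΣxy − ΣxΣy = 58724 − 59148 = -424
nΣx² − (Σx)² = 102104 − 101124 = 980; nΣy² − (Σy)² = 35144 − 34596 = 548
r = -424 / √(980 × 548) = -424 / 732.8301 ≈ -0.579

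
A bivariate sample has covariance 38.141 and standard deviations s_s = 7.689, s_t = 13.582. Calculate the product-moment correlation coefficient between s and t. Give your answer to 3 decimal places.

r = Cov(s,t) / (s_s · s_t) = 38.141 / (7.689 × 13.582)
  = 38.141 / 104.4320 ≈ 0.365

0.365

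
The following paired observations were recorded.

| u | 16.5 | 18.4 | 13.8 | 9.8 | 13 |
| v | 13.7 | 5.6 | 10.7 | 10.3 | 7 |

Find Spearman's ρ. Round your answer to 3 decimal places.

Rank u: 4, 5, 3, 1, 2
Rank v: 5, 1, 4, 3, 2
d = rank(u) − rank(v): -1, 4, -1, -2, 0; Σd² = 22
ρ = 1 − 6Σd² / [n(n²−1)] = 1 − 6×22 / (5×24) = 1 − 132/120 ≈ -0.100

-0.100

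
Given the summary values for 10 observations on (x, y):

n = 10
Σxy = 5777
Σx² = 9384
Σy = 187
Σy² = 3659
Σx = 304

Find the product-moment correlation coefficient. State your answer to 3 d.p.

r = (nΣxy − ΣxΣy) / √[(nΣx² − (Σx)²)(nΣy² − (Σy)²)]
Numerator: 10×5777 − 304×187 = 922
Denominator: √[(93840 − 92416)(36590 − 34969)] = √[1424 × 1621] = 1519.3104
r = 922 / 1519.3104 ≈ 0.607

0.607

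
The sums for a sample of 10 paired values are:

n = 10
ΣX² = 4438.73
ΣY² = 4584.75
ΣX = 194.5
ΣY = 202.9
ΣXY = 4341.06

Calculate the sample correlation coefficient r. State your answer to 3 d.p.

r = (nΣXY − ΣXΣY) / √[(nΣX² − (ΣX)²)(nΣY² − (ΣY)²)]
Numerator: 10×4341.06 − 194.5×202.9 = 3946.55
Denominator: √[(44387.3 − 37830.25)(45847.5 − 41168.41)] = √[6557.05 × 4679.09] = 5539.0457
r = 3946.55 / 5539.0457 ≈ 0.712

0.712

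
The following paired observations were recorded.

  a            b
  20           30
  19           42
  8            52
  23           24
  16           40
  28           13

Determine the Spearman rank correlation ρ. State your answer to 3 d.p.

Rank a: 4, 3, 1, 5, 2, 6
Rank b: 3, 5, 6, 2, 4, 1
d = rank(a) − rank(b): 1, -2, -5, 3, -2, 5; Σd² = 68
ρ = 1 − 6Σd² / [n(n²−1)] = 1 − 6×68 / (6×35) = 1 − 408/210 ≈ -0.943

-0.943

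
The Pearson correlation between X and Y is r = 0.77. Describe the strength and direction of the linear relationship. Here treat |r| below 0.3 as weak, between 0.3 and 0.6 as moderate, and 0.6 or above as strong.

r = 0.77 > 0 so the relationship is positive.
|r| = 0.77, which falls in the strong range.

strong positive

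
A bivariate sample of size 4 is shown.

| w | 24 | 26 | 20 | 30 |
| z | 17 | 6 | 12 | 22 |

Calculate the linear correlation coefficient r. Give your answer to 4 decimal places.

n = 4, Σw = 100, Σz = 57, Σw² = 2552, Σz² = 953, Σwz = 1464
nΣwz − ΣwΣz = 5856 − 5700 = 156
nΣw² − (Σw)² = 10208 − 10000 = 208; nΣz² − (Σz)² = 3812 − 3249 = 563
r = 156 / √(208 × 563) = 156 / 342.2046 ≈ 0.4559

0.4559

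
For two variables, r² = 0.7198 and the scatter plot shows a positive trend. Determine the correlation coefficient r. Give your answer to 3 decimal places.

|r| = √0.7198 = 0.848
The association is positive, so r = 0.848.

0.848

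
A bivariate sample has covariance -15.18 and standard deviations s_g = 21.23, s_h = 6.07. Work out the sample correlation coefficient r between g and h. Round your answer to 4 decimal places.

r = Cov(g,h) / (s_g · s_h) = -15.18 / (21.23 × 6.07)
  = -15.18 / 128.8661 ≈ -0.1178

-0.1178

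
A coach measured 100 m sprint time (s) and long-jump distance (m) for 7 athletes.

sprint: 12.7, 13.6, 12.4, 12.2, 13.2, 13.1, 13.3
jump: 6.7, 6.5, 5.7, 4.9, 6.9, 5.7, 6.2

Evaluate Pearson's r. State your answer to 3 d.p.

n = 7, Σx = 90.5, Σy = 42.6, Σx² = 1171.59, Σy² = 262.18, Σxy = 552.16
nΣxy − ΣxΣy = 3865.12 − 3855.3 = 9.82
nΣx² − (Σx)² = 8201.13 − 8190.25 = 10.88; nΣy² − (Σy)² = 1835.26 − 1814.76 = 20.5
r = 9.82 / √(10.88 × 20.5) = 9.82 / 14.9345 ≈ 0.658

0.658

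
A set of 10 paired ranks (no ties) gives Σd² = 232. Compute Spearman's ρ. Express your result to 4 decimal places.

ρ = 1 − 6Σd² / [n(n²−1)] = 1 − 6×232 / (10×99)
  = 1 − 1392/990 = 1 − 1.40606 ≈ -0.4061

-0.4061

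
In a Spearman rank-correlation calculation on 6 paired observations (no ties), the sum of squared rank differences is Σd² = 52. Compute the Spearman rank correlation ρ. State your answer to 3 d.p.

ρ = 1 − 6Σd² / [n(n²−1)] = 1 − 6×52 / (6×35)
  = 1 − 312/210 = 1 − 1.4857 ≈ -0.486

-0.486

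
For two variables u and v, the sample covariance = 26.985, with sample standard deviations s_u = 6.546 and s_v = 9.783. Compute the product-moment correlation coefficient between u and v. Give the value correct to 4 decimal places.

0.4214

r = Cov(u,v) / (s_u · s_v) = 26.985 / (6.546 × 9.783)
  = 26.985 / 64.0395 ≈ 0.4214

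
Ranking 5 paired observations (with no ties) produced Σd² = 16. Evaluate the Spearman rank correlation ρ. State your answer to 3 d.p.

0.200

ρ = 1 − 6Σd² / [n(n²−1)] = 1 − 6×16 / (5×24)
  = 1 − 96/120 = 1 − 0.8000 ≈ 0.200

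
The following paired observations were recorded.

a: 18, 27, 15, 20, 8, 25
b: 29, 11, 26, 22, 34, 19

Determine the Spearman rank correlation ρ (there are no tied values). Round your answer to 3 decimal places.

Rank a: 3, 6, 2, 4, 1, 5
Rank b: 5, 1, 4, 3, 6, 2
d = rank(a) − rank(b): -2, 5, -2, 1, -5, 3; Σd² = 68
ρ = 1 − 6Σd² / [n(n²−1)] = 1 − 6×68 / (6×35) = 1 − 408/210 ≈ -0.943

-0.943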